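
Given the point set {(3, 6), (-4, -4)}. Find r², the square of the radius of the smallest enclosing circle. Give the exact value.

The smallest circle enclosing two points has them as diameter endpoints.
Centre = midpoint = (-0.5, 1); r² = |(3, 6)−(-4, -4)|²/4 = 149/4 = 37.25.

37.25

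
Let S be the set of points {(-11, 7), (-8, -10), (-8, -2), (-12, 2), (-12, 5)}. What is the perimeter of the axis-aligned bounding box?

42

Width = max x − min x = -8 − (-12) = 4.
Height = max y − min y = 7 − (-10) = 17.
Perimeter = 2(4 + 17) = 42.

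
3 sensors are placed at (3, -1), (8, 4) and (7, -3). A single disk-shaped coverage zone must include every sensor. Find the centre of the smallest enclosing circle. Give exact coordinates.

(19/3, 2/3)

Call the three points A, B, C in the order given.
Side lengths²: AB² = 50, AC² = 20, BC² = 50.
Since BC² = 50 < 50 + 20 = 70, the triangle is acute, so the smallest enclosing circle is the circumcircle.
Circumcentre = (19/3, 2/3), r² = 125/9.
Centre = (19/3, 2/3).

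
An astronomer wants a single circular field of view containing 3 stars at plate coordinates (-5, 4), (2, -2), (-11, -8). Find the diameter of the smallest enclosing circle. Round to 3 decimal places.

14.758

Call the three points A, B, C in the order given.
Side lengths²: AB² = 85, AC² = 180, BC² = 205.
Since BC² = 205 < 180 + 85 = 265, the triangle is acute, so the smallest enclosing circle is the circumcircle.
Circumcentre = (-5.25, -3.375), r² = 54.453125.
Diameter = 2r = 2√(54.453125) ≈ 14.758.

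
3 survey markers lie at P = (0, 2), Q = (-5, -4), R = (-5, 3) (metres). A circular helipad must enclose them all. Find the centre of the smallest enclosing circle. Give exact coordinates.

(-3.1, -0.5)

Side lengths²: PQ² = 61, PR² = 26, QR² = 49.
Since PQ² = 61 < 49 + 26 = 75, the triangle is acute, so the smallest enclosing circle is the circumcircle.
Circumcentre = (-3.1, -0.5), r² = 15.86.
Centre = (-3.1, -0.5).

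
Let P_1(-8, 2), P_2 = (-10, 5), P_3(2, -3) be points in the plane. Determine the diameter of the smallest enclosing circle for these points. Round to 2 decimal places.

14.42

Side lengths²: P_1P_2² = 13, P_1P_3² = 125, P_2P_3² = 208.
Since P_2P_3² = 208 ≥ 125 + 13 = 138, the angle opposite P_2P_3 is not acute, so the smallest enclosing circle has P_2P_3 as diameter.
Centre = midpoint of P_2P_3 = (-4, 1), r² = 208/4 = 52.
Diameter = 2r = 2√52 ≈ 14.42.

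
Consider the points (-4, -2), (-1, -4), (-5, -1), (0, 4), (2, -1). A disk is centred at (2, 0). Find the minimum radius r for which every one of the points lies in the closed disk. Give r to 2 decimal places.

7.07

The required radius is the distance from (2, 0) to the farthest point.
Squared distances: 40, 25, 50, 20, 1.
Maximum is 50, attained at (-5, -1).
r = √50 ≈ 7.07.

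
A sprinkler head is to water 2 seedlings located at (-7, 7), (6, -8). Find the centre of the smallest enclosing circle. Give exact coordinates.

(-0.5, -0.5)

The smallest circle enclosing two points has them as diameter endpoints.
Centre = midpoint = (-0.5, -0.5); r² = |(-7, 7)−(6, -8)|²/4 = 394/4 = 98.5.
Centre = (-0.5, -0.5).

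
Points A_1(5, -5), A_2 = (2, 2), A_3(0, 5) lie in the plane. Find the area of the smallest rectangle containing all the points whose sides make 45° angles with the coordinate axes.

37.5

In coordinates u = x + y, v = x − y the rectangle is axis-aligned; the map (x,y)→(u,v) scales areas by 2.
u-values: 0, 4, 5; range = 5 − 0 = 5.
v-values: 10, 0, -5; range = 10 − (-5) = 15.
Area = (5 × 15) / 2 = 37.5.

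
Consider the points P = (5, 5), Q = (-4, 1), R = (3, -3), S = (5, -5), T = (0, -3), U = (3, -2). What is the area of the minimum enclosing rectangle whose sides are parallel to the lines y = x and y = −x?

In coordinates u = x + y, v = x − y the rectangle is axis-aligned; the map (x,y)→(u,v) scales areas by 2.
u-values: 10, -3, 0, 0, -3, 1; range = 10 − (-3) = 13.
v-values: 0, -5, 6, 10, 3, 5; range = 10 − (-5) = 15.
Area = (13 × 15) / 2 = 97.5.

97.5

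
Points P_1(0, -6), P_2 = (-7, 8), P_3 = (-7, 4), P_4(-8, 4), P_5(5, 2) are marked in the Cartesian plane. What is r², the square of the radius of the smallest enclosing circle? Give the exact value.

By Welzl's lemma the MEC is supported by two points (diametrically opposite) or three points (on a circumcircle).
The minimum enclosing circle is determined by three boundary points: P_1, P_2, P_5.
Their circumcentre is (-17/6, 4/3) with r² = 2225/36.
The farthest remaining point P_4 is at distance² 1217/36 ≤ 2225/36.

2225/36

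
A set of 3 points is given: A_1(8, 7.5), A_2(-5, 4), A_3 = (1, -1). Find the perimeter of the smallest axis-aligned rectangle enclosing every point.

Width = max x − min x = 8 − (-5) = 13.
Height = max y − min y = 7.5 − (-1) = 8.5.
Perimeter = 2(13 + 8.5) = 43.

43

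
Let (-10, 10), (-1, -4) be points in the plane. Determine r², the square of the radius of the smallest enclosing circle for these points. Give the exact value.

The smallest circle enclosing two points has them as diameter endpoints.
Centre = midpoint = (-5.5, 3); r² = |(-10, 10)−(-1, -4)|²/4 = 277/4 = 69.25.

69.25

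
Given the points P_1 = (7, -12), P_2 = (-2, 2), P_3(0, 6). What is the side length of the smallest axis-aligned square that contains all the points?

The bounding box has width 9 and height 18.
An axis-aligned square enclosing the set must have side ≥ max(width, height).
So the minimum side is max(9, 18) = 18.

18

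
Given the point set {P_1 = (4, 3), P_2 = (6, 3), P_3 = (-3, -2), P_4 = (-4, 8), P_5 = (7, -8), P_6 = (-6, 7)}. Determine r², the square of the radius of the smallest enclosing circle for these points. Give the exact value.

By Welzl's lemma the MEC is supported by two points (diametrically opposite) or three points (on a circumcircle).
The farthest pair is P_5–P_6 with squared distance 394. The circle on this segment as diameter has centre (0.5, -0.5) and r² = 394/4 = 98.5.
Check P_1: distance² to centre = 24.5 ≤ 98.5, so it lies inside.
All remaining points lie in this disk, and no smaller disk contains both endpoints, so this is the minimum enclosing circle.

98.5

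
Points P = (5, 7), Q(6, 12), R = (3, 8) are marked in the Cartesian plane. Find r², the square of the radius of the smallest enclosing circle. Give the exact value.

1625/242

Side lengths²: PQ² = 26, PR² = 5, QR² = 25.
Since PQ² = 26 < 25 + 5 = 30, the triangle is acute, so the smallest enclosing circle is the circumcircle.
Circumcentre = (111/22, 211/22), r² = 1625/242.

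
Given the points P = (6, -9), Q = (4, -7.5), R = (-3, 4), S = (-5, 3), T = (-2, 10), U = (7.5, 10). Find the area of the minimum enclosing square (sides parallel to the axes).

361

The bounding box has width 12.5 and height 19.
An axis-aligned square enclosing the set must have side ≥ max(width, height).
So the minimum side is max(12.5, 19) = 19.
Area = 19² = 361.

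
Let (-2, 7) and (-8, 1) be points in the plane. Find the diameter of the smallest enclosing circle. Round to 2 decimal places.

The smallest circle enclosing two points has them as diameter endpoints.
Centre = midpoint = (-5, 4); r² = |(-2, 7)−(-8, 1)|²/4 = 72/4 = 18.
Diameter = 2r = 2√18 ≈ 8.49.

8.49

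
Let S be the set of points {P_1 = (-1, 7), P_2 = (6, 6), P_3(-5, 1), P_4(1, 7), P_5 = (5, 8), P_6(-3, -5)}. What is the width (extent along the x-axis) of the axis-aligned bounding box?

11

max x = 6, min x = -5, so width = 11.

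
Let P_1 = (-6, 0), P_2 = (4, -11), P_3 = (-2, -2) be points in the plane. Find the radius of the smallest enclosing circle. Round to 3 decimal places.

7.433

Side lengths²: P_1P_2² = 221, P_1P_3² = 20, P_2P_3² = 117.
Since P_1P_2² = 221 ≥ 117 + 20 = 137, the angle opposite P_1P_2 is not acute, so the smallest enclosing circle has P_1P_2 as diameter.
Centre = midpoint of P_1P_2 = (-1, -5.5), r² = 221/4 = 55.25.
r = √(55.25) ≈ 7.433.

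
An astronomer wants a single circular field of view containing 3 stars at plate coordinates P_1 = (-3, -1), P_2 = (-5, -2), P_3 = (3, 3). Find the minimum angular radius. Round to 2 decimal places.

Side lengths²: P_1P_2² = 5, P_1P_3² = 52, P_2P_3² = 89.
Since P_2P_3² = 89 ≥ 52 + 5 = 57, the angle opposite P_2P_3 is not acute, so the smallest enclosing circle has P_2P_3 as diameter.
Centre = midpoint of P_2P_3 = (-1, 0.5), r² = 89/4 = 22.25.
r = √(22.25) ≈ 4.72.

4.72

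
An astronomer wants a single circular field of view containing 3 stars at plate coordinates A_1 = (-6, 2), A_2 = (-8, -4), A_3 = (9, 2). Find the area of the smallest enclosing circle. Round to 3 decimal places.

255.254

Side lengths²: A_1A_2² = 40, A_1A_3² = 225, A_2A_3² = 325.
Since A_2A_3² = 325 ≥ 225 + 40 = 265, the angle opposite A_2A_3 is not acute, so the smallest enclosing circle has A_2A_3 as diameter.
Centre = midpoint of A_2A_3 = (0.5, -1), r² = 325/4 = 81.25.
Area = π·r² = π·81.25 ≈ 255.254.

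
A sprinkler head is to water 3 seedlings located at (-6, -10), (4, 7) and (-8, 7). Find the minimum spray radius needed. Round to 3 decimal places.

9.930

Call the three points A, B, C in the order given.
Side lengths²: AB² = 389, AC² = 293, BC² = 144.
Since AB² = 389 < 293 + 144 = 437, the triangle is acute, so the smallest enclosing circle is the circumcircle.
Circumcentre = (-2, -31/34), r² = 113977/1156.
r = √(113977/1156) ≈ 9.930.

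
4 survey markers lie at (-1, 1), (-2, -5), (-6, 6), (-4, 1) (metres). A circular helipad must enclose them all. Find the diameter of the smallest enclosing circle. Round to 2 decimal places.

The farthest pair is (-2, -5)–(-6, 6) with squared distance 137. The circle on this segment as diameter has centre (-4, 0.5) and r² = 137/4 = 34.25.
Check (-1, 1): distance² to centre = 9.25 ≤ 34.25, so it lies inside.
All remaining points lie in this disk, and no smaller disk contains both endpoints, so this is the minimum enclosing circle.
Diameter = 2r = 2√(34.25) ≈ 11.70.

11.70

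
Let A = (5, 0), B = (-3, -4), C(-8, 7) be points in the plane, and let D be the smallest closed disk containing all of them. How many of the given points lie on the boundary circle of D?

Side lengths²: AB² = 80, AC² = 218, BC² = 146.
Since AC² = 218 < 146 + 80 = 226, the triangle is acute, so the smallest enclosing circle is the circumcircle.
Circumcentre = (-44/27, 88/27), r² = 39785/729.
The points at distance exactly r from the centre are A, B, C — 3 points.

3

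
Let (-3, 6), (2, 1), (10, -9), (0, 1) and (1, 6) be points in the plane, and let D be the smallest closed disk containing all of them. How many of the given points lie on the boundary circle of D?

A smallest enclosing disk is always determined by at most three of the input points on its boundary.
The farthest pair is (-3, 6)–(10, -9) with squared distance 394. The circle on this segment as diameter has centre (3.5, -1.5) and r² = 394/4 = 98.5.
Check (2, 1): distance² to centre = 8.5 ≤ 98.5, so it lies inside.
All remaining points lie in this disk, and no smaller disk contains both endpoints, so this is the minimum enclosing circle.
The points at distance exactly r from the centre are (-3, 6), (10, -9) — 2 points.

2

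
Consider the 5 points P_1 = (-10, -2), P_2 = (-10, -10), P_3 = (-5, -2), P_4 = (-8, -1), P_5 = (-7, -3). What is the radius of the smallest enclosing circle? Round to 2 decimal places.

A smallest enclosing disk is always determined by at most three of the input points on its boundary.
The minimum enclosing circle is determined by three boundary points: P_2, P_3, P_4.
Their circumcentre is (-459/58, -333/58) with r² = 37825/1682.
The farthest remaining point P_1 is at distance² 30865/1682 ≤ 37825/1682.
r = √(37825/1682) ≈ 4.74.

4.74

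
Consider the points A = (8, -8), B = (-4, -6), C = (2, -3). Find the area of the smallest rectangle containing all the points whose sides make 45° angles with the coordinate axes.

In coordinates u = x + y, v = x − y the rectangle is axis-aligned; the map (x,y)→(u,v) scales areas by 2.
u-values: 0, -10, -1; range = 0 − (-10) = 10.
v-values: 16, 2, 5; range = 16 − 2 = 14.
Area = (10 × 14) / 2 = 70.

70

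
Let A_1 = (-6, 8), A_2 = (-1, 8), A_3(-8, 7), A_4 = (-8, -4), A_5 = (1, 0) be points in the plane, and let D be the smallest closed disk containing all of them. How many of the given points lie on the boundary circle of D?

The farthest pair is A_2–A_4 with squared distance 193. The circle on this segment as diameter has centre (-4.5, 2) and r² = 193/4 = 48.25.
Check A_1: distance² to centre = 38.25 ≤ 48.25, so it lies inside.
All remaining points lie in this disk, and no smaller disk contains both endpoints, so this is the minimum enclosing circle.
The points at distance exactly r from the centre are A_2, A_4 — 2 points.

2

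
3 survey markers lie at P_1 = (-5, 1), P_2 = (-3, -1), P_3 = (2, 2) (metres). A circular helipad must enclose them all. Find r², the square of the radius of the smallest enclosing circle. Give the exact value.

Side lengths²: P_1P_2² = 8, P_1P_3² = 50, P_2P_3² = 34.
Since P_1P_3² = 50 ≥ 34 + 8 = 42, the angle opposite P_1P_3 is not acute, so the smallest enclosing circle has P_1P_3 as diameter.
Centre = midpoint of P_1P_3 = (-1.5, 1.5), r² = 50/4 = 12.5.

12.5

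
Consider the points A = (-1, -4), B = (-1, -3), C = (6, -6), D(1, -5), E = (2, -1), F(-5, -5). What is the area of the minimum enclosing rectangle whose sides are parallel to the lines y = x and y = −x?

66

In coordinates u = x + y, v = x − y the rectangle is axis-aligned; the map (x,y)→(u,v) scales areas by 2.
u-values: -5, -4, 0, -4, 1, -10; range = 1 − (-10) = 11.
v-values: 3, 2, 12, 6, 3, 0; range = 12 − 0 = 12.
Area = (11 × 12) / 2 = 66.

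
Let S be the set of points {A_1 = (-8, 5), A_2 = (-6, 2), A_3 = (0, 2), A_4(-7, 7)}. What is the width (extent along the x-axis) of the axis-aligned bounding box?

8

max x = 0, min x = -8, so width = 8.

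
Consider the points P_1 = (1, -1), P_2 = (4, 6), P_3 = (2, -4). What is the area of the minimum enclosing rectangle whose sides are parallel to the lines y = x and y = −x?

48

In coordinates u = x + y, v = x − y the rectangle is axis-aligned; the map (x,y)→(u,v) scales areas by 2.
u-values: 0, 10, -2; range = 10 − (-2) = 12.
v-values: 2, -2, 6; range = 6 − (-2) = 8.
Area = (12 × 8) / 2 = 48.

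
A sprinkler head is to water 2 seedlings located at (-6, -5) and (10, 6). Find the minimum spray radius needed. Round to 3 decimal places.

9.708

The smallest circle enclosing two points has them as diameter endpoints.
Centre = midpoint = (2, 0.5); r² = |(-6, -5)−(10, 6)|²/4 = 377/4 = 94.25.
r = √(94.25) ≈ 9.708.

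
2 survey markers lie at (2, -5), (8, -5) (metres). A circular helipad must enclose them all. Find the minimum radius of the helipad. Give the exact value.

The smallest circle enclosing two points has them as diameter endpoints.
Centre = midpoint = (5, -5); r² = |(2, -5)−(8, -5)|²/4 = 36/4 = 9.
r = √9 = 3.

3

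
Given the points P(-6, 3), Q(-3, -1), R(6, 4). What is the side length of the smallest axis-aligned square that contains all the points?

The bounding box has width 12 and height 5.
An axis-aligned square enclosing the set must have side ≥ max(width, height).
So the minimum side is max(12, 5) = 12.

12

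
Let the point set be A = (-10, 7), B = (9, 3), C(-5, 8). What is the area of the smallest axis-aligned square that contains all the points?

The bounding box has width 19 and height 5.
An axis-aligned square enclosing the set must have side ≥ max(width, height).
So the minimum side is max(19, 5) = 19.
Area = 19² = 361.

361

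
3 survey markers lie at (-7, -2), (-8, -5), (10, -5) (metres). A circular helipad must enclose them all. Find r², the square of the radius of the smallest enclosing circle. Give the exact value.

Call the three points A, B, C in the order given.
Side lengths²: AB² = 10, AC² = 298, BC² = 324.
Since BC² = 324 ≥ 298 + 10 = 308, the angle opposite BC is not acute, so the smallest enclosing circle has BC as diameter.
Centre = midpoint of BC = (1, -5), r² = 324/4 = 81.

81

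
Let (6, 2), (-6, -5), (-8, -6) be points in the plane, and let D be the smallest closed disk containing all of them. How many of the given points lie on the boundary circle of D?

Call the three points A, B, C in the order given.
Side lengths²: AB² = 193, AC² = 260, BC² = 5.
Since AC² = 260 ≥ 193 + 5 = 198, the angle opposite AC is not acute, so the smallest enclosing circle has AC as diameter.
Centre = midpoint of AC = (-1, -2), r² = 260/4 = 65.
The points at distance exactly r from the centre are (6, 2), (-8, -6) — 2 points.

2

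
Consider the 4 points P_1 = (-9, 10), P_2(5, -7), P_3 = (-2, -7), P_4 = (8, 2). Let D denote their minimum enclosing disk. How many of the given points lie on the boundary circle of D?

The farthest pair is P_1–P_2 with squared distance 485. The circle on this segment as diameter has centre (-2, 1.5) and r² = 485/4 = 121.25.
Check P_3: distance² to centre = 72.25 ≤ 121.25, so it lies inside.
All remaining points lie in this disk, and no smaller disk contains both endpoints, so this is the minimum enclosing circle.
The points at distance exactly r from the centre are P_1, P_2 — 2 points.

2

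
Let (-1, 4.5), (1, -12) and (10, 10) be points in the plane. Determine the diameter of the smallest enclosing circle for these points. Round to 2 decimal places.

23.77

Call the three points A, B, C in the order given.
Side lengths²: AB² = 276.25, AC² = 151.25, BC² = 565.
Since BC² = 565 ≥ 276.25 + 151.25 = 427.5, the angle opposite BC is not acute, so the smallest enclosing circle has BC as diameter.
Centre = midpoint of BC = (5.5, -1), r² = 565/4 = 141.25.
Diameter = 2r = 2√(141.25) ≈ 23.77.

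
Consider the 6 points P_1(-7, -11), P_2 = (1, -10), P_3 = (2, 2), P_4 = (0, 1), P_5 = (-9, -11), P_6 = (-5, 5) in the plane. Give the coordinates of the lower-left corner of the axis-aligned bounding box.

(-9, -11)

x-range [-9, 2], y-range [-11, 5].
The lower-left corner is (-9, -11).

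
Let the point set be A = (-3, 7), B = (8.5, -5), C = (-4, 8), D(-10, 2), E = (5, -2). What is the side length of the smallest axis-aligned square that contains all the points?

18.5

The bounding box has width 18.5 and height 13.
An axis-aligned square enclosing the set must have side ≥ max(width, height).
So the minimum side is max(18.5, 13) = 18.5.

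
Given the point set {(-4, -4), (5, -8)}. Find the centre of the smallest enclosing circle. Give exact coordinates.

The smallest circle enclosing two points has them as diameter endpoints.
Centre = midpoint = (0.5, -6); r² = |(-4, -4)−(5, -8)|²/4 = 97/4 = 24.25.
Centre = (0.5, -6).

(0.5, -6)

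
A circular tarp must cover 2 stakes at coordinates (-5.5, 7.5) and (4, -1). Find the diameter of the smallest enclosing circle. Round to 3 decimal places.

12.748

The smallest circle enclosing two points has them as diameter endpoints.
Centre = midpoint = (-0.75, 3.25); r² = |(-5.5, 7.5)−(4, -1)|²/4 = 162.5/4 = 40.625.
Diameter = 2r = 2√(40.625) ≈ 12.748.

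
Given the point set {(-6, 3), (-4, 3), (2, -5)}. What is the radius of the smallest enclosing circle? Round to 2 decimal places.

Call the three points A, B, C in the order given.
Side lengths²: AB² = 4, AC² = 128, BC² = 100.
Since AC² = 128 ≥ 100 + 4 = 104, the angle opposite AC is not acute, so the smallest enclosing circle has AC as diameter.
Centre = midpoint of AC = (-2, -1), r² = 128/4 = 32.
r = √32 ≈ 5.66.

5.66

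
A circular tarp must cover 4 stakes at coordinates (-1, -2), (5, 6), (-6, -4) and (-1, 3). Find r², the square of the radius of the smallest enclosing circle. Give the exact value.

55.25

The minimum enclosing circle of a finite set is fixed by two of the points (as a diameter) or three (as a circumcircle).
The farthest pair is (5, 6)–(-6, -4) with squared distance 221. The circle on this segment as diameter has centre (-0.5, 1) and r² = 221/4 = 55.25.
Check (-1, -2): distance² to centre = 9.25 ≤ 55.25, so it lies inside.
All remaining points lie in this disk, and no smaller disk contains both endpoints, so this is the minimum enclosing circle.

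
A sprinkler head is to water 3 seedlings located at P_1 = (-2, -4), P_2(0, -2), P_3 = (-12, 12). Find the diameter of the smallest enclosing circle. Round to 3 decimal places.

18.868

Side lengths²: P_1P_2² = 8, P_1P_3² = 356, P_2P_3² = 340.
Since P_1P_3² = 356 ≥ 340 + 8 = 348, the angle opposite P_1P_3 is not acute, so the smallest enclosing circle has P_1P_3 as diameter.
Centre = midpoint of P_1P_3 = (-7, 4), r² = 356/4 = 89.
Diameter = 2r = 2√89 ≈ 18.868.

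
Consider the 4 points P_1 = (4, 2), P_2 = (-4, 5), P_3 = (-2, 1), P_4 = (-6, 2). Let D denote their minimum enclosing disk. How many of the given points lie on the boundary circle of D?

The farthest pair is P_1–P_4 with squared distance 100. The circle on this segment as diameter has centre (-1, 2) and r² = 100/4 = 25.
Check P_2: distance² to centre = 18 ≤ 25, so it lies inside.
All remaining points lie in this disk, and no smaller disk contains both endpoints, so this is the minimum enclosing circle.
The points at distance exactly r from the centre are P_1, P_4 — 2 points.

2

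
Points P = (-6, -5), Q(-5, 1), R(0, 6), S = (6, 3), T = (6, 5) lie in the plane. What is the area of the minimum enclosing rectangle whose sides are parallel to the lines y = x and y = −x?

99

In coordinates u = x + y, v = x − y the rectangle is axis-aligned; the map (x,y)→(u,v) scales areas by 2.
u-values: -11, -4, 6, 9, 11; range = 11 − (-11) = 22.
v-values: -1, -6, -6, 3, 1; range = 3 − (-6) = 9.
Area = (22 × 9) / 2 = 99.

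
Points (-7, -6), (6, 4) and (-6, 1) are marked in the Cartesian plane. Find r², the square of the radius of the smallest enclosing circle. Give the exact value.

67.25

Call the three points A, B, C in the order given.
Side lengths²: AB² = 269, AC² = 50, BC² = 153.
Since AB² = 269 ≥ 153 + 50 = 203, the angle opposite AB is not acute, so the smallest enclosing circle has AB as diameter.
Centre = midpoint of AB = (-0.5, -1), r² = 269/4 = 67.25.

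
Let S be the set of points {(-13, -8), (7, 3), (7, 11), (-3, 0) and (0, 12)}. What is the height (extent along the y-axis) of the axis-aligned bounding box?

max y = 12, min y = -8, so height = 20.

20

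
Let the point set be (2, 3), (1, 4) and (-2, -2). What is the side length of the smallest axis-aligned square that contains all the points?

6

The bounding box has width 4 and height 6.
An axis-aligned square enclosing the set must have side ≥ max(width, height).
So the minimum side is max(4, 6) = 6.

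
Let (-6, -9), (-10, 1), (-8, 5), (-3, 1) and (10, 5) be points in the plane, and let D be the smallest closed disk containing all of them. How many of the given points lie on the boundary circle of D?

3

The minimum enclosing circle of a finite set is fixed by two of the points (as a diameter) or three (as a circumcircle).
The minimum enclosing circle is determined by three boundary points: (-6, -9), (-10, 1), (10, 5).
Their circumcentre is (19/27, -14/27) with r² = 85202/729.
The farthest remaining point (-8, 5) is at distance² 77426/729 ≤ 85202/729.
The points at distance exactly r from the centre are (-6, -9), (-10, 1), (10, 5) — 3 points.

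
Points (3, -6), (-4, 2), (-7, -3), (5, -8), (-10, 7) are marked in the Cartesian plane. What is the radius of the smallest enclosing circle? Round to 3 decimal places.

10.607

By Welzl's lemma the MEC is supported by two points (diametrically opposite) or three points (on a circumcircle).
The farthest pair is (5, -8)–(-10, 7) with squared distance 450. The circle on this segment as diameter has centre (-2.5, -0.5) and r² = 450/4 = 112.5.
Check (3, -6): distance² to centre = 60.5 ≤ 112.5, so it lies inside.
All remaining points lie in this disk, and no smaller disk contains both endpoints, so this is the minimum enclosing circle.
r = √(112.5) ≈ 10.607.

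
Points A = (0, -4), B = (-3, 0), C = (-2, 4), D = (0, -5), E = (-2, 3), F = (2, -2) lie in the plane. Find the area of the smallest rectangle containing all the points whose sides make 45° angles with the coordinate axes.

In coordinates u = x + y, v = x − y the rectangle is axis-aligned; the map (x,y)→(u,v) scales areas by 2.
u-values: -4, -3, 2, -5, 1, 0; range = 2 − (-5) = 7.
v-values: 4, -3, -6, 5, -5, 4; range = 5 − (-6) = 11.
Area = (7 × 11) / 2 = 38.5.

38.5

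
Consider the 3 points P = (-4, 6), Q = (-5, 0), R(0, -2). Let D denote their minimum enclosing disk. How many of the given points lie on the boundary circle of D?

2

Side lengths²: PQ² = 37, PR² = 80, QR² = 29.
Since PR² = 80 ≥ 37 + 29 = 66, the angle opposite PR is not acute, so the smallest enclosing circle has PR as diameter.
Centre = midpoint of PR = (-2, 2), r² = 80/4 = 20.
The points at distance exactly r from the centre are P, R — 2 points.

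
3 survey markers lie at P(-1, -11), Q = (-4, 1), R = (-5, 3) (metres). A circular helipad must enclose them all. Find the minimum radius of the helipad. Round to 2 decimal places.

7.28

Side lengths²: PQ² = 153, PR² = 212, QR² = 5.
Since PR² = 212 ≥ 153 + 5 = 158, the angle opposite PR is not acute, so the smallest enclosing circle has PR as diameter.
Centre = midpoint of PR = (-3, -4), r² = 212/4 = 53.
r = √53 ≈ 7.28.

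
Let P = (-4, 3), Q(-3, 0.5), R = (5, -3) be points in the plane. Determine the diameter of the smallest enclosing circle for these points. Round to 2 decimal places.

10.82

Side lengths²: PQ² = 7.25, PR² = 117, QR² = 76.25.
Since PR² = 117 ≥ 76.25 + 7.25 = 83.5, the angle opposite PR is not acute, so the smallest enclosing circle has PR as diameter.
Centre = midpoint of PR = (0.5, 0), r² = 117/4 = 29.25.
Diameter = 2r = 2√(29.25) ≈ 10.82.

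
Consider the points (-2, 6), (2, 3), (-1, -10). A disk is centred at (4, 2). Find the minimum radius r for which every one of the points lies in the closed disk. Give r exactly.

13

The required radius is the distance from (4, 2) to the farthest point.
Squared distances: 52, 5, 169.
Maximum is 169, attained at (-1, -10).
r = √169 = 13.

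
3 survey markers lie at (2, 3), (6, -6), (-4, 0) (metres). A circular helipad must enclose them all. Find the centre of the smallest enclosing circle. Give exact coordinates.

Call the three points A, B, C in the order given.
Side lengths²: AB² = 97, AC² = 45, BC² = 136.
Since BC² = 136 < 97 + 45 = 142, the triangle is acute, so the smallest enclosing circle is the circumcircle.
Circumcentre = (25/22, -61/22), r² = 8245/242.
Centre = (25/22, -61/22).

(25/22, -61/22)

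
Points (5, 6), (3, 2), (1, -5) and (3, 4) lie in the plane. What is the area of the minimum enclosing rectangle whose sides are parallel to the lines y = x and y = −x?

In coordinates u = x + y, v = x − y the rectangle is axis-aligned; the map (x,y)→(u,v) scales areas by 2.
u-values: 11, 5, -4, 7; range = 11 − (-4) = 15.
v-values: -1, 1, 6, -1; range = 6 − (-1) = 7.
Area = (15 × 7) / 2 = 52.5.

52.5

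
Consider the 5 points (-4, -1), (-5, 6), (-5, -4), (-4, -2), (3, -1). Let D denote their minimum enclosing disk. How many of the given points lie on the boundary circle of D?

3

By Welzl's lemma the MEC is supported by two points (diametrically opposite) or three points (on a circumcircle).
The minimum enclosing circle is determined by three boundary points: (-5, 6), (-5, -4), (3, -1).
Their circumcentre is (-2.3125, 1) with r² = 32.22265625.
The farthest remaining point (-4, -2) is at distance² 11.84765625 ≤ 32.22265625.
The points at distance exactly r from the centre are (-5, 6), (-5, -4), (3, -1) — 3 points.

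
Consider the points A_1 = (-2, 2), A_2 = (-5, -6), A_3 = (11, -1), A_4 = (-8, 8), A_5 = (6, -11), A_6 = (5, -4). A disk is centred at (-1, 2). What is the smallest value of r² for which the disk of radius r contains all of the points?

The required radius is the distance from (-1, 2) to the farthest point.
Squared distances: 1, 80, 153, 85, 218, 72.
Maximum is 218, attained at A_5.

218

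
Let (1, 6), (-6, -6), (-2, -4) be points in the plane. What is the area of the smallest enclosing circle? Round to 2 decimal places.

151.58

Call the three points A, B, C in the order given.
Side lengths²: AB² = 193, AC² = 109, BC² = 20.
Since AB² = 193 ≥ 109 + 20 = 129, the angle opposite AB is not acute, so the smallest enclosing circle has AB as diameter.
Centre = midpoint of AB = (-2.5, 0), r² = 193/4 = 48.25.
Area = π·r² = π·48.25 ≈ 151.58.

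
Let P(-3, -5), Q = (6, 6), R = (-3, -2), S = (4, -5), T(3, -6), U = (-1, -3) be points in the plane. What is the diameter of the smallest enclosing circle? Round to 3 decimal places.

14.213

The farthest pair is P–Q with squared distance 202. The circle on this segment as diameter has centre (1.5, 0.5) and r² = 202/4 = 50.5.
Check R: distance² to centre = 26.5 ≤ 50.5, so it lies inside.
All remaining points lie in this disk, and no smaller disk contains both endpoints, so this is the minimum enclosing circle.
Diameter = 2r = 2√(50.5) ≈ 14.213.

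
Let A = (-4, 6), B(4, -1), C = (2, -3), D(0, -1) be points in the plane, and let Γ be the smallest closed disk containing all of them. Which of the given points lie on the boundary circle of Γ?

The minimum enclosing circle of a finite set is fixed by two of the points (as a diameter) or three (as a circumcircle).
The minimum enclosing circle is determined by three boundary points: A, B, C.
Their circumcentre is (-0.7, 1.7) with r² = 29.38.
The farthest remaining point D is at distance² 7.78 ≤ 29.38.
The points at distance exactly r from the centre are A, B, C — 3 points.

A, B, C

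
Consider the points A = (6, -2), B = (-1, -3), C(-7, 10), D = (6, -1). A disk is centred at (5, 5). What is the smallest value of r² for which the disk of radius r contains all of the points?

The required radius is the distance from (5, 5) to the farthest point.
Squared distances: 50, 100, 169, 37.
Maximum is 169, attained at C.

169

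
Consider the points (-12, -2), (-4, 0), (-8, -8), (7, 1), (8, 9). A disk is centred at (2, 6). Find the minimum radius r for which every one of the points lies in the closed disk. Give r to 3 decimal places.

17.205

The required radius is the distance from (2, 6) to the farthest point.
Squared distances: 260, 72, 296, 50, 45.
Maximum is 296, attained at (-8, -8).
r = √296 ≈ 17.205.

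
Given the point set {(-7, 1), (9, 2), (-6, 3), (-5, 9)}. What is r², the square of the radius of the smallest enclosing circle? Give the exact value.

21845/324

By Welzl's lemma the MEC is supported by two points (diametrically opposite) or three points (on a circumcircle).
The minimum enclosing circle is determined by three boundary points: (-7, 1), (9, 2), (-5, 9).
Their circumcentre is (8/9, 59/18) with r² = 21845/324.
The farthest remaining point (-6, 3) is at distance² 15401/324 ≤ 21845/324.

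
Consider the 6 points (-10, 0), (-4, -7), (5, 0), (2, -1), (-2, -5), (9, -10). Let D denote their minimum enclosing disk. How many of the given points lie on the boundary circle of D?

A smallest enclosing disk is always determined by at most three of the input points on its boundary.
The farthest pair is (-10, 0)–(9, -10) with squared distance 461. The circle on this segment as diameter has centre (-0.5, -5) and r² = 461/4 = 115.25.
Check (-4, -7): distance² to centre = 16.25 ≤ 115.25, so it lies inside.
All remaining points lie in this disk, and no smaller disk contains both endpoints, so this is the minimum enclosing circle.
The points at distance exactly r from the centre are (-10, 0), (9, -10) — 2 points.

2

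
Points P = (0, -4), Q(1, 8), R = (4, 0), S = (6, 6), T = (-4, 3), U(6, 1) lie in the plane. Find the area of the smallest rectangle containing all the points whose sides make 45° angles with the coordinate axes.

In coordinates u = x + y, v = x − y the rectangle is axis-aligned; the map (x,y)→(u,v) scales areas by 2.
u-values: -4, 9, 4, 12, -1, 7; range = 12 − (-4) = 16.
v-values: 4, -7, 4, 0, -7, 5; range = 5 − (-7) = 12.
Area = (16 × 12) / 2 = 96.

96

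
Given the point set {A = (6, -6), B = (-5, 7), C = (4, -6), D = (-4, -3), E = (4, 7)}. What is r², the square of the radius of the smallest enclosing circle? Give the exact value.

72.5

The farthest pair is A–B with squared distance 290. The circle on this segment as diameter has centre (0.5, 0.5) and r² = 290/4 = 72.5.
Check C: distance² to centre = 54.5 ≤ 72.5, so it lies inside.
All remaining points lie in this disk, and no smaller disk contains both endpoints, so this is the minimum enclosing circle.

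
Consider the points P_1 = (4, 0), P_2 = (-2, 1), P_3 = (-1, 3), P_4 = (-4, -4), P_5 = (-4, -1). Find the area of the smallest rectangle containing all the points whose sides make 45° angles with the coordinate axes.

In coordinates u = x + y, v = x − y the rectangle is axis-aligned; the map (x,y)→(u,v) scales areas by 2.
u-values: 4, -1, 2, -8, -5; range = 4 − (-8) = 12.
v-values: 4, -3, -4, 0, -3; range = 4 − (-4) = 8.
Area = (12 × 8) / 2 = 48.

48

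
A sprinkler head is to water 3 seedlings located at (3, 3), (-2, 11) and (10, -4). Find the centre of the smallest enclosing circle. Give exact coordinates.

Call the three points A, B, C in the order given.
Side lengths²: AB² = 89, AC² = 98, BC² = 369.
Since BC² = 369 ≥ 98 + 89 = 187, the angle opposite BC is not acute, so the smallest enclosing circle has BC as diameter.
Centre = midpoint of BC = (4, 3.5), r² = 369/4 = 92.25.
Centre = (4, 3.5).

(4, 3.5)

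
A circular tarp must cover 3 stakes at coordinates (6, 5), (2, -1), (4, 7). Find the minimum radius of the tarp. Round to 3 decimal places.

4.123

Call the three points A, B, C in the order given.
Side lengths²: AB² = 52, AC² = 8, BC² = 68.
Since BC² = 68 ≥ 52 + 8 = 60, the angle opposite BC is not acute, so the smallest enclosing circle has BC as diameter.
Centre = midpoint of BC = (3, 3), r² = 68/4 = 17.
r = √17 ≈ 4.123.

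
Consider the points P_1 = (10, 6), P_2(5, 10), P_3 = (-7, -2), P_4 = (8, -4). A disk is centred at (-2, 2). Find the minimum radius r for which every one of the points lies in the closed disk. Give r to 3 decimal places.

The required radius is the distance from (-2, 2) to the farthest point.
Squared distances: 160, 113, 41, 136.
Maximum is 160, attained at P_1.
r = √160 ≈ 12.649.

12.649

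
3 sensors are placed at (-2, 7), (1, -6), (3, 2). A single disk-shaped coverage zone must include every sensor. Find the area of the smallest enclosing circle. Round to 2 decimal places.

139.80

Call the three points A, B, C in the order given.
Side lengths²: AB² = 178, AC² = 50, BC² = 68.
Since AB² = 178 ≥ 68 + 50 = 118, the angle opposite AB is not acute, so the smallest enclosing circle has AB as diameter.
Centre = midpoint of AB = (-0.5, 0.5), r² = 178/4 = 44.5.
Area = π·r² = π·44.5 ≈ 139.80.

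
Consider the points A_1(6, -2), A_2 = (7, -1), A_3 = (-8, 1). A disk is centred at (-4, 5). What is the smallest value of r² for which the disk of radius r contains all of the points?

157

The required radius is the distance from (-4, 5) to the farthest point.
Squared distances: 149, 157, 32.
Maximum is 157, attained at A_2.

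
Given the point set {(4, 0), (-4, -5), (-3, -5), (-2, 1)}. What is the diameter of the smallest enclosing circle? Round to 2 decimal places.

9.43

A smallest enclosing disk is always determined by at most three of the input points on its boundary.
The farthest pair is (4, 0)–(-4, -5) with squared distance 89. The circle on this segment as diameter has centre (0, -2.5) and r² = 89/4 = 22.25.
Check (-3, -5): distance² to centre = 15.25 ≤ 22.25, so it lies inside.
All remaining points lie in this disk, and no smaller disk contains both endpoints, so this is the minimum enclosing circle.
Diameter = 2r = 2√(22.25) ≈ 9.43.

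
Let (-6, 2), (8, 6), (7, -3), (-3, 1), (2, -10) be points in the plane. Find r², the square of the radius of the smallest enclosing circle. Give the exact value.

The minimum enclosing circle is determined by three boundary points: (-6, 2), (8, 6), (2, -10).
Their circumcentre is (2.44, -1.04) with r² = 80.4752.
The farthest remaining point (-3, 1) is at distance² 33.7552 ≤ 80.4752.

80.4752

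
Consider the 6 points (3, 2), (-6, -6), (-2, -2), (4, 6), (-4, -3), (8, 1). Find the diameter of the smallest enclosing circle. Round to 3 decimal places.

15.975

The minimum enclosing circle is determined by three boundary points: (-6, -6), (4, 6), (8, 1).
Their circumcentre is (2/7, -15/14) with r² = 12505/196.
The farthest remaining point (-4, -3) is at distance² 4329/196 ≤ 12505/196.
Diameter = 2r = 2√(12505/196) ≈ 15.975.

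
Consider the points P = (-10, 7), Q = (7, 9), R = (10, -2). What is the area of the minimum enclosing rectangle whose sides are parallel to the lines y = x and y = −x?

275.5

In coordinates u = x + y, v = x − y the rectangle is axis-aligned; the map (x,y)→(u,v) scales areas by 2.
u-values: -3, 16, 8; range = 16 − (-3) = 19.
v-values: -17, -2, 12; range = 12 − (-17) = 29.
Area = (19 × 29) / 2 = 275.5.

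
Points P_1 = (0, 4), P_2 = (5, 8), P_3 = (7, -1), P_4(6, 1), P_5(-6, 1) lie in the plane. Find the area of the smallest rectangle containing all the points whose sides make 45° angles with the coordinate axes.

135

In coordinates u = x + y, v = x − y the rectangle is axis-aligned; the map (x,y)→(u,v) scales areas by 2.
u-values: 4, 13, 6, 7, -5; range = 13 − (-5) = 18.
v-values: -4, -3, 8, 5, -7; range = 8 − (-7) = 15.
Area = (18 × 15) / 2 = 135.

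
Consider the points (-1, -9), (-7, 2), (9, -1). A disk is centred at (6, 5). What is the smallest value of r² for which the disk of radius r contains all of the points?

The required radius is the distance from (6, 5) to the farthest point.
Squared distances: 245, 178, 45.
Maximum is 245, attained at (-1, -9).

245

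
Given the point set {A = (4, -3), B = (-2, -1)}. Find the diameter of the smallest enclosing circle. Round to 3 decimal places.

6.325

The smallest circle enclosing two points has them as diameter endpoints.
Centre = midpoint = (1, -2); r² = |AB|²/4 = 40/4 = 10.
Diameter = 2r = 2√10 ≈ 6.325.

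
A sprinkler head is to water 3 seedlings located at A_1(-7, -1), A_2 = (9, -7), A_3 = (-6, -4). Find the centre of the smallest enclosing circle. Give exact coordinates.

Side lengths²: A_1A_2² = 292, A_1A_3² = 10, A_2A_3² = 234.
Since A_1A_2² = 292 ≥ 234 + 10 = 244, the angle opposite A_1A_2 is not acute, so the smallest enclosing circle has A_1A_2 as diameter.
Centre = midpoint of A_1A_2 = (1, -4), r² = 292/4 = 73.
Centre = (1, -4).

(1, -4)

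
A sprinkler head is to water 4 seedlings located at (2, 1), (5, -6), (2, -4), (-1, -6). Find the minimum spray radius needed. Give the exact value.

29/7

By Welzl's lemma the MEC is supported by two points (diametrically opposite) or three points (on a circumcircle).
The minimum enclosing circle is determined by three boundary points: (2, 1), (5, -6), (-1, -6).
Their circumcentre is (2, -22/7) with r² = 841/49.
The farthest remaining point (2, -4) is at distance² 36/49 ≤ 841/49.
r = √(841/49) = 29/7.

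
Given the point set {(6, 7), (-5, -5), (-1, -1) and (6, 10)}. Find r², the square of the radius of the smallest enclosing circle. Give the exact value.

86.5

A smallest enclosing disk is always determined by at most three of the input points on its boundary.
The farthest pair is (-5, -5)–(6, 10) with squared distance 346. The circle on this segment as diameter has centre (0.5, 2.5) and r² = 346/4 = 86.5.
Check (6, 7): distance² to centre = 50.5 ≤ 86.5, so it lies inside.
All remaining points lie in this disk, and no smaller disk contains both endpoints, so this is the minimum enclosing circle.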